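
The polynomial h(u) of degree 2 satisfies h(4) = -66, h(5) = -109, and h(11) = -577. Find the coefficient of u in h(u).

2

Write h(u) = au^2 + bu + c. Substituting each data point gives a linear system:
  16a + 4b + c = -66
  25a + 5b + c = -109
  121a + 11b + c = -577
Solving the system yields a = -5, b = 2, c = 6.
So h(u) = -5u^2 + 2u + 6.
The coefficient of u is 2.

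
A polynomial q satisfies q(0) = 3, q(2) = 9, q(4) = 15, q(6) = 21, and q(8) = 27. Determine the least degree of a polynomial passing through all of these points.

1

Forward differences of the values at s = 0, 2, 4, 6, 8:
  q  : 3  9  15  21  27
  Δ  : 6  6  6  6
  Δ^2: 0  0  0
  Δ^3: 0  0
  Δ^4: 0
The first differences are constant (6) and nonzero, while all higher differences vanish, so the minimal degree is 1.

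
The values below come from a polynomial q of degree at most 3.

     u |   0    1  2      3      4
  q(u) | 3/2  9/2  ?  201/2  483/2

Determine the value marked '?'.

On equispaced nodes a degree-3 polynomial has vanishing fourth forward difference, so
  q(0) - 4·q(1) + 6·q(2) - 4·q(3) + q(4) = 0.
Substituting the known values and solving for q(2):
  6·q(2) = 177
  q(2) = 59/2.

59/2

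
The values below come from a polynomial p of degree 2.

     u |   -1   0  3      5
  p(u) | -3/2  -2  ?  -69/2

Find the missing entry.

The 3 known points determine the degree-2 polynomial uniquely.
Write p(u) = au^2 + bu + c. Substituting each data point gives a linear system:
  a - b + c = -3/2
  c = -2
  25a + 5b + c = -69/2
Solving the system yields a = -1, b = -3/2, c = -2.
So p(u) = -u^2 - (3/2)u - 2.
Then p(3) = -31/2.

-31/2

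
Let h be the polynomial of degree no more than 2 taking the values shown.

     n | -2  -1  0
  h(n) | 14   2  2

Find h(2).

38

Using the Lagrange interpolation formula with nodes -2, -1, 0:
  L_0(n) = (n + 1)n / 2
  L_1(n) = (n + 2)n / -1
  L_2(n) = (n + 2)(n + 1) / 2
Then h(n) = 14·L_0(n) + 2·L_1(n) + 2·L_2(n).
Expanding and collecting terms gives h(n) = 6n^2 + 6n + 2.
Evaluating at n = 2: h(2) = 38.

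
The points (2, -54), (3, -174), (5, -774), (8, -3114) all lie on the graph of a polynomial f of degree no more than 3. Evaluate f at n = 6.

Using the Lagrange interpolation formula with nodes 2, 3, 5, 8:
  L_0(n) = (n - 3)(n - 5)(n - 8) / -18
  L_1(n) = (n - 2)(n - 5)(n - 8) / 10
  L_2(n) = (n - 2)(n - 3)(n - 8) / -18
  L_3(n) = (n - 2)(n - 3)(n - 5) / 90
Then f(n) = -54·L_0(n) - 174·L_1(n) - 774·L_2(n) - 3114·L_3(n).
Expanding and collecting terms gives f(n) = -6n³ - 6n + 6.
Evaluating at n = 6: f(6) = -1326.

-1326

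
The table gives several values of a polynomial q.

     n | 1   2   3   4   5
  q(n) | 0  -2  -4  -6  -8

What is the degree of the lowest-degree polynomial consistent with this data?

Forward differences of the values at n = 1, 2, 3, 4, 5:
  q  : 0  -2  -4  -6  -8
  Δ  : -2  -2  -2  -2
  Δ^2: 0  0  0
  Δ^3: 0  0
  Δ^4: 0
The first differences are constant (-2) and nonzero, while all higher differences vanish, so the minimal degree is 1.

1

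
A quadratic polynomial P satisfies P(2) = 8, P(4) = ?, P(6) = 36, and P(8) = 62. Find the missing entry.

18

On equispaced nodes a degree-2 polynomial has vanishing third forward difference, so
  - P(2) + 3·P(4) - 3·P(6) + P(8) = 0.
Substituting the known values and solving for P(4):
  3·P(4) = 54
  P(4) = 18.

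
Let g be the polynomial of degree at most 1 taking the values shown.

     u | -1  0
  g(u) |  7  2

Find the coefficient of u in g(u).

Write g(u) = au + b. Substituting each data point gives a linear system:
  -a + b = 7
  b = 2
Solving the system yields a = -5, b = 2.
So g(u) = -5u + 2.
The leading coefficient is -5.

-5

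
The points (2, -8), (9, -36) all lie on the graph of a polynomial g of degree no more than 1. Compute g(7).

Write g(u) = au + b. Substituting each data point gives a linear system:
  2a + b = -8
  9a + b = -36
Solving the system yields a = -4, b = 0.
So g(u) = -4u.
Then g(7) = -28.

-28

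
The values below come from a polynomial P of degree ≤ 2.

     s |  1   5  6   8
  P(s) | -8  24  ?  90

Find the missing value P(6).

The 3 known points determine the degree-2 polynomial uniquely.
Write P(s) = as^2 + bs + c. Substituting each data point gives a linear system:
  a + b + c = -8
  25a + 5b + c = 24
  64a + 8b + c = 90
Solving the system yields a = 2, b = -4, c = -6.
So P(s) = 2s^2 - 4s - 6.
Then P(6) = 42.

42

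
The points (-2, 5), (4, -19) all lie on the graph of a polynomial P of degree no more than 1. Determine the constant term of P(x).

-3

Write P(x) = ax + b. Substituting each data point gives a linear system:
  -2a + b = 5
  4a + b = -19
Solving the system yields a = -4, b = -3.
So P(x) = -4x - 3.
The constant term is -3.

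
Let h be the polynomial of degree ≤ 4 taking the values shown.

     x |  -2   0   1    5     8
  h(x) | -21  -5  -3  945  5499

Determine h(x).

h(x) = x^4 + 3x^3 - 2x^2 - 5

Write h(x) = ax^4 + bx^3 + cx^2 + dx + e. Substituting each data point gives a linear system:
  16a - 8b + 4c - 2d + e = -21
  e = -5
  a + b + c + d + e = -3
  625a + 125b + 25c + 5d + e = 945
  4096a + 512b + 64c + 8d + e = 5499
Solving the system yields a = 1, b = 3, c = -2, d = 0, e = -5.
So h(x) = x⁴ + 3x³ - 2x² - 5.
Check: h(5) = 945. ✓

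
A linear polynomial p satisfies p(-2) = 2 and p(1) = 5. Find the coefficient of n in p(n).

1

Write p(n) = an + b. Substituting each data point gives a linear system:
  -2a + b = 2
  a + b = 5
Solving the system yields a = 1, b = 4.
So p(n) = n + 4.
The leading coefficient is 1.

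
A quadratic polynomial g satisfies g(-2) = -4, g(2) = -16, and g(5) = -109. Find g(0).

Write g(u) = au^2 + bu + c. Substituting each data point gives a linear system:
  4a - 2b + c = -4
  4a + 2b + c = -16
  25a + 5b + c = -109
Solving the system yields a = -4, b = -3, c = 6.
So g(u) = -4u^2 - 3u + 6.
Then g(0) = 6.

6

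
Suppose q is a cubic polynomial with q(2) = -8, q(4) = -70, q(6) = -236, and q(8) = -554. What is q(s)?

q(s) = -s^3 - s^2 + 3s - 2

Using the Lagrange interpolation formula with nodes 2, 4, 6, 8:
  L_0(s) = (s - 4)(s - 6)(s - 8) / -48
  L_1(s) = (s - 2)(s - 6)(s - 8) / 16
  L_2(s) = (s - 2)(s - 4)(s - 8) / -16
  L_3(s) = (s - 2)(s - 4)(s - 6) / 48
Then q(s) = -8·L_0(s) - 70·L_1(s) - 236·L_2(s) - 554·L_3(s).
Expanding and collecting terms gives q(s) = -s³ - s² + 3s - 2.
Check: q(6) = -236. ✓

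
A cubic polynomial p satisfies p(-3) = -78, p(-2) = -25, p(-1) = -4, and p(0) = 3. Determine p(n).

Write p(n) = an^3 + bn^2 + cn + d. Substituting each data point gives a linear system:
  -27a + 9b - 3c + d = -78
  -8a + 4b - 2c + d = -25
  -a + b - c + d = -4
  d = 3
Solving the system yields a = 3, b = 2, c = 6, d = 3.
So p(n) = 3n³ + 2n² + 6n + 3.
Check: p(-2) = -25. ✓

p(n) = 3n^3 + 2n^2 + 6n + 3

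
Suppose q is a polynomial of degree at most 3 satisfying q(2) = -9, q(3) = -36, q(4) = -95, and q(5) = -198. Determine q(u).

Using the Lagrange interpolation formula with nodes 2, 3, 4, 5:
  L_0(u) = (u - 3)(u - 4)(u - 5) / -6
  L_1(u) = (u - 2)(u - 4)(u - 5) / 2
  L_2(u) = (u - 2)(u - 3)(u - 5) / -2
  L_3(u) = (u - 2)(u - 3)(u - 4) / 6
Then q(u) = -9·L_0(u) - 36·L_1(u) - 95·L_2(u) - 198·L_3(u).
Expanding and collecting terms gives q(u) = -2u³ + 2u² + u - 3.
Check: q(4) = -95. ✓

q(u) = -2u^3 + 2u^2 + u - 3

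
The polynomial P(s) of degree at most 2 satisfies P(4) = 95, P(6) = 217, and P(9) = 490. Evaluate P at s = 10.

605

Write P(s) = as^2 + bs + c. Substituting each data point gives a linear system:
  16a + 4b + c = 95
  36a + 6b + c = 217
  81a + 9b + c = 490
Solving the system yields a = 6, b = 1, c = -5.
So P(s) = 6s^2 + s - 5.
Then P(10) = 605.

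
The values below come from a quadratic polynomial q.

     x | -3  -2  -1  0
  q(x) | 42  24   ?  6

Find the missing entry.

12

The 3 known points determine the degree-2 polynomial uniquely.
Write q(x) = ax^2 + bx + c. Substituting each data point gives a linear system:
  9a - 3b + c = 42
  4a - 2b + c = 24
  c = 6
Solving the system yields a = 3, b = -3, c = 6.
So q(x) = 3x^2 - 3x + 6.
Then q(-1) = 12.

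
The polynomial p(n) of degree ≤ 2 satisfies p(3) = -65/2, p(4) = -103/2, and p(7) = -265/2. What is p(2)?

-35/2

Write p(n) = an^2 + bn + c. Substituting each data point gives a linear system:
  9a + 3b + c = -65/2
  16a + 4b + c = -103/2
  49a + 7b + c = -265/2
Solving the system yields a = -2, b = -5, c = 1/2.
So p(n) = -2n² - 5n + 1/2.
Then p(2) = -35/2.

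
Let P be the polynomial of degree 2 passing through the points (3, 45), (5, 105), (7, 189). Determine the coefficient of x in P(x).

Write P(x) = ax^2 + bx + c. Substituting each data point gives a linear system:
  9a + 3b + c = 45
  25a + 5b + c = 105
  49a + 7b + c = 189
Solving the system yields a = 3, b = 6, c = 0.
So P(x) = 3x^2 + 6x.
The coefficient of x is 6.

6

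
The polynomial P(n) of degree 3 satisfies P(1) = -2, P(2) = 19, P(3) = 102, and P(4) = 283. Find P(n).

Write P(n) = an^3 + bn^2 + cn + d. Substituting each data point gives a linear system:
  a + b + c + d = -2
  8a + 4b + 2c + d = 19
  27a + 9b + 3c + d = 102
  64a + 16b + 4c + d = 283
Solving the system yields a = 6, b = -5, c = -6, d = 3.
So P(n) = 6n^3 - 5n^2 - 6n + 3.
Check: P(3) = 102. ✓

P(n) = 6n^3 - 5n^2 - 6n + 3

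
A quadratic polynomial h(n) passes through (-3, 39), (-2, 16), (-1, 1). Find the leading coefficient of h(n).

4

Write h(n) = an^2 + bn + c. Substituting each data point gives a linear system:
  9a - 3b + c = 39
  4a - 2b + c = 16
  a - b + c = 1
Solving the system yields a = 4, b = -3, c = -6.
So h(n) = 4n^2 - 3n - 6.
The leading coefficient is 4.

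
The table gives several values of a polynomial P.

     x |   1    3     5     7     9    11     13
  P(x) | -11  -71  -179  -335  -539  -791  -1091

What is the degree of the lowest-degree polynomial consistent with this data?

2

Forward differences of the values at x = 1, 3, 5, 7, 9, 11, 13:
  P  : -11  -71  -179  -335  -539  -791  -1091
  Δ  : -60  -108  -156  -204  -252  -300
  Δ^2: -48  -48  -48  -48  -48
  Δ^3: 0  0  0  0
  Δ^4: 0  0  0
  Δ^5: 0  0
  Δ^6: 0
The second differences are constant (-48) and nonzero, while all higher differences vanish, so the minimal degree is 2.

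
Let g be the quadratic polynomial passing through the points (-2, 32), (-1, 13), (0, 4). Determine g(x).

g(x) = 5x^2 - 4x + 4

Using the Lagrange interpolation formula with nodes -2, -1, 0:
  L_0(x) = (x + 1)x / 2
  L_1(x) = (x + 2)x / -1
  L_2(x) = (x + 2)(x + 1) / 2
Then g(x) = 32·L_0(x) + 13·L_1(x) + 4·L_2(x).
Expanding and collecting terms gives g(x) = 5x^2 - 4x + 4.
Check: g(-1) = 13. ✓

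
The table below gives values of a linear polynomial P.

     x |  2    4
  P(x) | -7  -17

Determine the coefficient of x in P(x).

Write P(x) = ax + b. Substituting each data point gives a linear system:
  2a + b = -7
  4a + b = -17
Solving the system yields a = -5, b = 3.
So P(x) = -5x + 3.
The leading coefficient is -5.

-5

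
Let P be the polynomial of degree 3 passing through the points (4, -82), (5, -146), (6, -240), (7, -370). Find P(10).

Write P(t) = at^3 + bt^2 + ct + d. Substituting each data point gives a linear system:
  64a + 16b + 4c + d = -82
  125a + 25b + 5c + d = -146
  216a + 36b + 6c + d = -240
  343a + 49b + 7c + d = -370
Solving the system yields a = -1, b = 0, c = -3, d = -6.
So P(t) = -t³ - 3t - 6.
Then P(10) = -1036.

-1036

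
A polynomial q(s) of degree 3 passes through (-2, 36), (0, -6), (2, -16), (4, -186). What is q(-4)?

302

Forward differences of the values at s = -2, 0, 2, 4:
  q  : 36  -6  -16  -186
  Δ  : -42  -10  -170
  Δ^2: 32  -160
  Δ^3: -192
The third differences are constant, confirming degree 3.
Interpolating (Newton forward form) and evaluating at s = -4 gives q(-4) = 302.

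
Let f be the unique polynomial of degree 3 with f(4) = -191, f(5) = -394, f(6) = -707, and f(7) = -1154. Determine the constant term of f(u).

1

Write f(u) = au^3 + bu^2 + cu + d. Substituting each data point gives a linear system:
  64a + 16b + 4c + d = -191
  125a + 25b + 5c + d = -394
  216a + 36b + 6c + d = -707
  343a + 49b + 7c + d = -1154
Solving the system yields a = -4, b = 5, c = -4, d = 1.
So f(u) = -4u^3 + 5u^2 - 4u + 1.
The constant term is 1.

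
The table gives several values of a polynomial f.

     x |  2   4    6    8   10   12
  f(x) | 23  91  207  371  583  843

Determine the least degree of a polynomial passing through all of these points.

Forward differences of the values at x = 2, 4, 6, 8, 10, 12:
  f  : 23  91  207  371  583  843
  Δ  : 68  116  164  212  260
  Δ^2: 48  48  48  48
  Δ^3: 0  0  0
  Δ^4: 0  0
  Δ^5: 0
The second differences are constant (48) and nonzero, while all higher differences vanish, so the minimal degree is 2.

2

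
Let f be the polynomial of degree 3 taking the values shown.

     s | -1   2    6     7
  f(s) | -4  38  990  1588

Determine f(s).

f(s) = 5s^3 - 3s^2 + 2s + 6

Using the Lagrange interpolation formula with nodes -1, 2, 6, 7:
  L_0(s) = (s - 2)(s - 6)(s - 7) / -168
  L_1(s) = (s + 1)(s - 6)(s - 7) / 60
  L_2(s) = (s + 1)(s - 2)(s - 7) / -28
  L_3(s) = (s + 1)(s - 2)(s - 6) / 40
Then f(s) = -4·L_0(s) + 38·L_1(s) + 990·L_2(s) + 1588·L_3(s).
Expanding and collecting terms gives f(s) = 5s^3 - 3s^2 + 2s + 6.
Check: f(2) = 38. ✓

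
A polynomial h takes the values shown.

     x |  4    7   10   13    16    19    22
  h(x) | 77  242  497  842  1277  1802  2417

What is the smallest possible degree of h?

Forward differences of the values at x = 4, 7, 10, 13, 16, 19, 22:
  h  : 77  242  497  842  1277  1802  2417
  Δ  : 165  255  345  435  525  615
  Δ^2: 90  90  90  90  90
  Δ^3: 0  0  0  0
  Δ^4: 0  0  0
  Δ^5: 0  0
  Δ^6: 0
The second differences are constant (90) and nonzero, while all higher differences vanish, so the minimal degree is 2.

2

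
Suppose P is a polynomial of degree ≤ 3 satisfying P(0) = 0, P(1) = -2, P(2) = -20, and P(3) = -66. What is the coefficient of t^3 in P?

-2

Write P(t) = at^3 + bt^2 + ct + d. Substituting each data point gives a linear system:
  d = 0
  a + b + c + d = -2
  8a + 4b + 2c + d = -20
  27a + 9b + 3c + d = -66
Solving the system yields a = -2, b = -2, c = 2, d = 0.
So P(t) = -2t³ - 2t² + 2t.
The leading coefficient is -2.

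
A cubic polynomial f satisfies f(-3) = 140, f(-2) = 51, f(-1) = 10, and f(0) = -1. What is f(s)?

Using the Lagrange interpolation formula with nodes -3, -2, -1, 0:
  L_0(s) = (s + 2)(s + 1)s / -6
  L_1(s) = (s + 3)(s + 1)s / 2
  L_2(s) = (s + 3)(s + 2)s / -2
  L_3(s) = (s + 3)(s + 2)(s + 1) / 6
Then f(s) = 140·L_0(s) + 51·L_1(s) + 10·L_2(s) - 1·L_3(s).
Expanding and collecting terms gives f(s) = -3s^3 + 6s^2 - 2s - 1.
Check: f(-3) = 140. ✓

f(s) = -3s^3 + 6s^2 - 2s - 1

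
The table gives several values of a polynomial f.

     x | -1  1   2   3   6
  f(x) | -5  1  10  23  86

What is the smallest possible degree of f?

2

Divided differences on the nodes -1, 1, 2, 3, 6:
  order 0: -5  1  10  23  86
  order 1: 3  9  13  21
  order 2: 2  2  2
  order 3: 0  0
  order 4: 0
The order-2 divided differences are all 2 (nonzero) and every higher order vanishes, so the data lies on a polynomial of degree exactly 2.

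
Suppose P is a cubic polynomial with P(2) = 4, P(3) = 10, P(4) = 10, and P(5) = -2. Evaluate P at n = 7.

Using the Lagrange interpolation formula with nodes 2, 3, 4, 5:
  L_0(n) = (n - 3)(n - 4)(n - 5) / -6
  L_1(n) = (n - 2)(n - 4)(n - 5) / 2
  L_2(n) = (n - 2)(n - 3)(n - 5) / -2
  L_3(n) = (n - 2)(n - 3)(n - 4) / 6
Then P(n) = 4·L_0(n) + 10·L_1(n) + 10·L_2(n) - 2·L_3(n).
Expanding and collecting terms gives P(n) = -n³ + 6n² - 5n - 2.
Evaluating at n = 7: P(7) = -86.

-86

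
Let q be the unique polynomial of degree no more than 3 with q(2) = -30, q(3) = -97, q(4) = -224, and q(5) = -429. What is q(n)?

Write q(n) = an^3 + bn^2 + cn + d. Substituting each data point gives a linear system:
  8a + 4b + 2c + d = -30
  27a + 9b + 3c + d = -97
  64a + 16b + 4c + d = -224
  125a + 25b + 5c + d = -429
Solving the system yields a = -3, b = -3, c = 5, d = -4.
So q(n) = -3n^3 - 3n^2 + 5n - 4.
Check: q(5) = -429. ✓

q(n) = -3n^3 - 3n^2 + 5n - 4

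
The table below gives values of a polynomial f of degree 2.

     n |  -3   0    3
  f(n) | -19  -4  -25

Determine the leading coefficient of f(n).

-2

Write f(n) = an^2 + bn + c. Substituting each data point gives a linear system:
  9a - 3b + c = -19
  c = -4
  9a + 3b + c = -25
Solving the system yields a = -2, b = -1, c = -4.
So f(n) = -2n² - n - 4.
The leading coefficient is -2.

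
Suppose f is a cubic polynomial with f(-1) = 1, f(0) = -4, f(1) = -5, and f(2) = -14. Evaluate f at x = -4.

Write f(x) = ax^3 + bx^2 + cx + d. Substituting each data point gives a linear system:
  -a + b - c + d = 1
  d = -4
  a + b + c + d = -5
  8a + 4b + 2c + d = -14
Solving the system yields a = -2, b = 2, c = -1, d = -4.
So f(x) = -2x³ + 2x² - x - 4.
Then f(-4) = 160.

160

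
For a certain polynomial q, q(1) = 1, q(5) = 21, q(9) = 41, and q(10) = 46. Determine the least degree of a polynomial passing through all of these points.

Divided differences on the nodes 1, 5, 9, 10:
  order 0: 1  21  41  46
  order 1: 5  5  5
  order 2: 0  0
  order 3: 0
The order-1 divided differences are all 5 (nonzero) and every higher order vanishes, so the data lies on a polynomial of degree exactly 1.

1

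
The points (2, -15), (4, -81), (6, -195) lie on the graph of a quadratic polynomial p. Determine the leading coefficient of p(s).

-6

Write p(s) = as^2 + bs + c. Substituting each data point gives a linear system:
  4a + 2b + c = -15
  16a + 4b + c = -81
  36a + 6b + c = -195
Solving the system yields a = -6, b = 3, c = 3.
So p(s) = -6s^2 + 3s + 3.
The leading coefficient is -6.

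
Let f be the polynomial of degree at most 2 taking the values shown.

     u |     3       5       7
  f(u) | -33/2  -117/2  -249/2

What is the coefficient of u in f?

Write f(u) = au^2 + bu + c. Substituting each data point gives a linear system:
  9a + 3b + c = -33/2
  25a + 5b + c = -117/2
  49a + 7b + c = -249/2
Solving the system yields a = -3, b = 3, c = 3/2.
So f(u) = -3u² + 3u + 3/2.
The coefficient of u is 3.

3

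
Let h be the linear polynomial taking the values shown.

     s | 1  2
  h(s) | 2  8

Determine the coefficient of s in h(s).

6

Write h(s) = as + b. Substituting each data point gives a linear system:
  a + b = 2
  2a + b = 8
Solving the system yields a = 6, b = -4.
So h(s) = 6s - 4.
The leading coefficient is 6.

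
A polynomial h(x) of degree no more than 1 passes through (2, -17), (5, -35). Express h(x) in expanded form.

Write h(x) = ax + b. Substituting each data point gives a linear system:
  2a + b = -17
  5a + b = -35
Solving the system yields a = -6, b = -5.
So h(x) = -6x - 5.
Check: h(2) = -17. ✓

h(x) = -6x - 5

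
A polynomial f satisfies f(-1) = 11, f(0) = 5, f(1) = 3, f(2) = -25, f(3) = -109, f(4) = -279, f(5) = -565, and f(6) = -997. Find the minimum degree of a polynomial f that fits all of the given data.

3

Forward differences of the values at n = -1, 0, 1, 2, 3, 4, 5, 6:
  f  : 11  5  3  -25  -109  -279  -565  -997
  Δ  : -6  -2  -28  -84  -170  -286  -432
  Δ^2: 4  -26  -56  -86  -116  -146
  Δ^3: -30  -30  -30  -30  -30
  Δ^4: 0  0  0  0
  Δ^5: 0  0  0
  Δ^6: 0  0
  Δ^7: 0
The third differences are constant (-30) and nonzero, while all higher differences vanish, so the minimal degree is 3.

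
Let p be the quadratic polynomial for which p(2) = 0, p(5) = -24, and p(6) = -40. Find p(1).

Using the Lagrange interpolation formula with nodes 2, 5, 6:
  L_0(u) = (u - 5)(u - 6) / 12
  L_1(u) = (u - 2)(u - 6) / -3
  L_2(u) = (u - 2)(u - 5) / 4
Then p(u) = 0·L_0(u) - 24·L_1(u) - 40·L_2(u).
Expanding and collecting terms gives p(u) = -2u^2 + 6u - 4.
Evaluating at u = 1: p(1) = 0.

0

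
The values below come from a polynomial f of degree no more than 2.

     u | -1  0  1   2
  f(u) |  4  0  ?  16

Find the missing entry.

4

On equispaced nodes a degree-2 polynomial has vanishing third forward difference, so
  - f(-1) + 3·f(0) - 3·f(1) + f(2) = 0.
Substituting the known values and solving for f(1):
  -3·f(1) = -12
  f(1) = 4.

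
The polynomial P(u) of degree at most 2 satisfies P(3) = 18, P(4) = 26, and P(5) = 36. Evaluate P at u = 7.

Forward differences of the values at u = 3, 4, 5:
  P  : 18  26  36
  Δ  : 8  10
  Δ^2: 2
The second differences are constant, confirming degree 2.
Interpolating (Newton forward form) and evaluating at u = 7 gives P(7) = 62.

62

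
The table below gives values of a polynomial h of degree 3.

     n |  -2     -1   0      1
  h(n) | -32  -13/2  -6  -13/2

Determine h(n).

h(n) = 4n^3 - (1/2)n^2 - 4n - 6

Using the Lagrange interpolation formula with nodes -2, -1, 0, 1:
  L_0(n) = (n + 1)n(n - 1) / -6
  L_1(n) = (n + 2)n(n - 1) / 2
  L_2(n) = (n + 2)(n + 1)(n - 1) / -2
  L_3(n) = (n + 2)(n + 1)n / 6
Then h(n) = -32·L_0(n) - 13/2·L_1(n) - 6·L_2(n) - 13/2·L_3(n).
Expanding and collecting terms gives h(n) = 4n^3 - (1/2)n^2 - 4n - 6.
Check: h(0) = -6. ✓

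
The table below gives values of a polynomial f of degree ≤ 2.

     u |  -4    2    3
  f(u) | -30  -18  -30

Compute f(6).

Write f(u) = au^2 + bu + c. Substituting each data point gives a linear system:
  16a - 4b + c = -30
  4a + 2b + c = -18
  9a + 3b + c = -30
Solving the system yields a = -2, b = -2, c = -6.
So f(u) = -2u^2 - 2u - 6.
Then f(6) = -90.

-90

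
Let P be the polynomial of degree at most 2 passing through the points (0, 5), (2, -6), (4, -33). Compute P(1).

3/2

Using the Lagrange interpolation formula with nodes 0, 2, 4:
  L_0(s) = (s - 2)(s - 4) / 8
  L_1(s) = s(s - 4) / -4
  L_2(s) = s(s - 2) / 8
Then P(s) = 5·L_0(s) - 6·L_1(s) - 33·L_2(s).
Expanding and collecting terms gives P(s) = -2s² - (3/2)s + 5.
Evaluating at s = 1: P(1) = 3/2.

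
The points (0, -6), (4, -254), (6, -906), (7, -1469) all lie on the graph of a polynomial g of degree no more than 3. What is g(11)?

-6001

Write g(s) = as^3 + bs^2 + cs + d. Substituting each data point gives a linear system:
  d = -6
  64a + 16b + 4c + d = -254
  216a + 36b + 6c + d = -906
  343a + 49b + 7c + d = -1469
Solving the system yields a = -5, b = 6, c = -6, d = -6.
So g(s) = -5s^3 + 6s^2 - 6s - 6.
Then g(11) = -6001.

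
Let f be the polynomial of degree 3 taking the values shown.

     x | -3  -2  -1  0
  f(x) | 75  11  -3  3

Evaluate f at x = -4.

219

Write f(x) = ax^3 + bx^2 + cx + d. Substituting each data point gives a linear system:
  -27a + 9b - 3c + d = 75
  -8a + 4b - 2c + d = 11
  -a + b - c + d = -3
  d = 3
Solving the system yields a = -5, b = -5, c = 6, d = 3.
So f(x) = -5x^3 - 5x^2 + 6x + 3.
Then f(-4) = 219.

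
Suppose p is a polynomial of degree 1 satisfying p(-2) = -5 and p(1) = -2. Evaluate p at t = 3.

0

Write p(t) = at + b. Substituting each data point gives a linear system:
  -2a + b = -5
  a + b = -2
Solving the system yields a = 1, b = -3.
So p(t) = t - 3.
Then p(3) = 0.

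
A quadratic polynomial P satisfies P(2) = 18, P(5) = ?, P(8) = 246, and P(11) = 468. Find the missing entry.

96

On equispaced nodes a degree-2 polynomial has vanishing third forward difference, so
  - P(2) + 3·P(5) - 3·P(8) + P(11) = 0.
Substituting the known values and solving for P(5):
  3·P(5) = 288
  P(5) = 96.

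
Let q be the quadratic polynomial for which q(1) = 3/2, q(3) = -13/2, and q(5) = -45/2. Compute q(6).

Using the Lagrange interpolation formula with nodes 1, 3, 5:
  L_0(n) = (n - 3)(n - 5) / 8
  L_1(n) = (n - 1)(n - 5) / -4
  L_2(n) = (n - 1)(n - 3) / 8
Then q(n) = 3/2·L_0(n) - 13/2·L_1(n) - 45/2·L_2(n).
Expanding and collecting terms gives q(n) = -n² + 5/2.
Evaluating at n = 6: q(6) = -67/2.

-67/2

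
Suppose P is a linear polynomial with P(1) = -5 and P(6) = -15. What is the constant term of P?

Write P(u) = au + b. Substituting each data point gives a linear system:
  a + b = -5
  6a + b = -15
Solving the system yields a = -2, b = -3.
So P(u) = -2u - 3.
The constant term is -3.

-3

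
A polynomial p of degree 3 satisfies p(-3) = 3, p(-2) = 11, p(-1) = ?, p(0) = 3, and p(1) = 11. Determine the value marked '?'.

7

On equispaced nodes a degree-3 polynomial has vanishing fourth forward difference, so
  p(-3) - 4·p(-2) + 6·p(-1) - 4·p(0) + p(1) = 0.
Substituting the known values and solving for p(-1):
  6·p(-1) = 42
  p(-1) = 7.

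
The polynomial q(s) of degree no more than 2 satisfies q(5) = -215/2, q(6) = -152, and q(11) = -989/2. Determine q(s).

q(s) = -4s^2 - (1/2)s - 5

Using the Lagrange interpolation formula with nodes 5, 6, 11:
  L_0(s) = (s - 6)(s - 11) / 6
  L_1(s) = (s - 5)(s - 11) / -5
  L_2(s) = (s - 5)(s - 6) / 30
Then q(s) = -215/2·L_0(s) - 152·L_1(s) - 989/2·L_2(s).
Expanding and collecting terms gives q(s) = -4s^2 - (1/2)s - 5.
Check: q(11) = -989/2. ✓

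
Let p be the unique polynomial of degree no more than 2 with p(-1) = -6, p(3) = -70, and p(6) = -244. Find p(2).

Using the Lagrange interpolation formula with nodes -1, 3, 6:
  L_0(u) = (u - 3)(u - 6) / 28
  L_1(u) = (u + 1)(u - 6) / -12
  L_2(u) = (u + 1)(u - 3) / 21
Then p(u) = -6·L_0(u) - 70·L_1(u) - 244·L_2(u).
Expanding and collecting terms gives p(u) = -6u^2 - 4u - 4.
Evaluating at u = 2: p(2) = -36.

-36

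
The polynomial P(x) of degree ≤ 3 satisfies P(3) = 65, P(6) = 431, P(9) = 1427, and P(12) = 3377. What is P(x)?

Using the Lagrange interpolation formula with nodes 3, 6, 9, 12:
  L_0(x) = (x - 6)(x - 9)(x - 12) / -162
  L_1(x) = (x - 3)(x - 9)(x - 12) / 54
  L_2(x) = (x - 3)(x - 6)(x - 12) / -54
  L_3(x) = (x - 3)(x - 6)(x - 9) / 162
Then P(x) = 65·L_0(x) + 431·L_1(x) + 1427·L_2(x) + 3377·L_3(x).
Expanding and collecting terms gives P(x) = 2x^3 - x^2 + 5x + 5.
Check: P(3) = 65. ✓

P(x) = 2x^3 - x^2 + 5x + 5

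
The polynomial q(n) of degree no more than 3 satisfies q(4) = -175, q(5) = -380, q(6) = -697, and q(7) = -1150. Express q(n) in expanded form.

q(n) = -4n^3 + 4n^2 + 3n + 5

Using the Lagrange interpolation formula with nodes 4, 5, 6, 7:
  L_0(n) = (n - 5)(n - 6)(n - 7) / -6
  L_1(n) = (n - 4)(n - 6)(n - 7) / 2
  L_2(n) = (n - 4)(n - 5)(n - 7) / -2
  L_3(n) = (n - 4)(n - 5)(n - 6) / 6
Then q(n) = -175·L_0(n) - 380·L_1(n) - 697·L_2(n) - 1150·L_3(n).
Expanding and collecting terms gives q(n) = -4n^3 + 4n^2 + 3n + 5.
Check: q(4) = -175. ✓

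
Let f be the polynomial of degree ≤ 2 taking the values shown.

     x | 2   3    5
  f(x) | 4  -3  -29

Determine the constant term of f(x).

6

Write f(x) = ax^2 + bx + c. Substituting each data point gives a linear system:
  4a + 2b + c = 4
  9a + 3b + c = -3
  25a + 5b + c = -29
Solving the system yields a = -2, b = 3, c = 6.
So f(x) = -2x² + 3x + 6.
The constant term is 6.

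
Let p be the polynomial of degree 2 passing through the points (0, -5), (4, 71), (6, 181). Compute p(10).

Using the Lagrange interpolation formula with nodes 0, 4, 6:
  L_0(x) = (x - 4)(x - 6) / 24
  L_1(x) = x(x - 6) / -8
  L_2(x) = x(x - 4) / 12
Then p(x) = -5·L_0(x) + 71·L_1(x) + 181·L_2(x).
Expanding and collecting terms gives p(x) = 6x^2 - 5x - 5.
Evaluating at x = 10: p(10) = 545.

545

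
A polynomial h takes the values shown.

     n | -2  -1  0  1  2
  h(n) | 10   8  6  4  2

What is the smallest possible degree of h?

Forward differences of the values at n = -2, -1, 0, 1, 2:
  h  : 10  8  6  4  2
  Δ  : -2  -2  -2  -2
  Δ^2: 0  0  0
  Δ^3: 0  0
  Δ^4: 0
The first differences are constant (-2) and nonzero, while all higher differences vanish, so the minimal degree is 1.

1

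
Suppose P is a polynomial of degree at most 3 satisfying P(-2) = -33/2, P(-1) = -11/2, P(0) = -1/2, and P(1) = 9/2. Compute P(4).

Using the Lagrange interpolation formula with nodes -2, -1, 0, 1:
  L_0(n) = (n + 1)n(n - 1) / -6
  L_1(n) = (n + 2)n(n - 1) / 2
  L_2(n) = (n + 2)(n + 1)(n - 1) / -2
  L_3(n) = (n + 2)(n + 1)n / 6
Then P(n) = -33/2·L_0(n) - 11/2·L_1(n) - 1/2·L_2(n) + 9/2·L_3(n).
Expanding and collecting terms gives P(n) = n^3 + 4n - 1/2.
Evaluating at n = 4: P(4) = 159/2.

159/2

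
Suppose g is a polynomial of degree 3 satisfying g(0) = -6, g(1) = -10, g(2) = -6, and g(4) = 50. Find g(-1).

0

Using the Lagrange interpolation formula with nodes 0, 1, 2, 4:
  L_0(t) = (t - 1)(t - 2)(t - 4) / -8
  L_1(t) = t(t - 2)(t - 4) / 3
  L_2(t) = t(t - 1)(t - 4) / -4
  L_3(t) = t(t - 1)(t - 2) / 24
Then g(t) = -6·L_0(t) - 10·L_1(t) - 6·L_2(t) + 50·L_3(t).
Expanding and collecting terms gives g(t) = t^3 + t^2 - 6t - 6.
Evaluating at t = -1: g(-1) = 0.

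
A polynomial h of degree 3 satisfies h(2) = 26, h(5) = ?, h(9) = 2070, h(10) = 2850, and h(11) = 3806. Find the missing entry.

350

The 4 known points determine the degree-3 polynomial uniquely.
Write h(t) = at^3 + bt^2 + ct + d. Substituting each data point gives a linear system:
  8a + 4b + 2c + d = 26
  729a + 81b + 9c + d = 2070
  1000a + 100b + 10c + d = 2850
  1331a + 121b + 11c + d = 3806
Solving the system yields a = 3, b = -2, c = 5, d = 0.
So h(t) = 3t^3 - 2t^2 + 5t.
Then h(5) = 350.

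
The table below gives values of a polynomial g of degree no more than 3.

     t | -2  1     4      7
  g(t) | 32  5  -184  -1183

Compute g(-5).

Write g(t) = at^3 + bt^2 + ct + d. Substituting each data point gives a linear system:
  -8a + 4b - 2c + d = 32
  a + b + c + d = 5
  64a + 16b + 4c + d = -184
  343a + 49b + 7c + d = -1183
Solving the system yields a = -4, b = 3, c = 6, d = 0.
So g(t) = -4t^3 + 3t^2 + 6t.
Then g(-5) = 545.

545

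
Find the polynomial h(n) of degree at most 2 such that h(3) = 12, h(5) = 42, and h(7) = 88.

h(n) = 2n^2 - n - 3

Write h(n) = an^2 + bn + c. Substituting each data point gives a linear system:
  9a + 3b + c = 12
  25a + 5b + c = 42
  49a + 7b + c = 88
Solving the system yields a = 2, b = -1, c = -3.
So h(n) = 2n² - n - 3.
Check: h(7) = 88. ✓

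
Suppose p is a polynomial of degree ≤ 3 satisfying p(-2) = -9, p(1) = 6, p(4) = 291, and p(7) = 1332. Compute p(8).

Using the Lagrange interpolation formula with nodes -2, 1, 4, 7:
  L_0(n) = (n - 1)(n - 4)(n - 7) / -162
  L_1(n) = (n + 2)(n - 4)(n - 7) / 54
  L_2(n) = (n + 2)(n - 1)(n - 7) / -54
  L_3(n) = (n + 2)(n - 1)(n - 4) / 162
Then p(n) = -9·L_0(n) + 6·L_1(n) + 291·L_2(n) + 1332·L_3(n).
Expanding and collecting terms gives p(n) = 3n^3 + 6n^2 + 2n - 5.
Evaluating at n = 8: p(8) = 1931.

1931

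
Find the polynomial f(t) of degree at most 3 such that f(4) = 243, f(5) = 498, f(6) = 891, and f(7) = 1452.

Write f(t) = at^3 + bt^2 + ct + d. Substituting each data point gives a linear system:
  64a + 16b + 4c + d = 243
  125a + 25b + 5c + d = 498
  216a + 36b + 6c + d = 891
  343a + 49b + 7c + d = 1452
Solving the system yields a = 5, b = -6, c = 4, d = 3.
So f(t) = 5t^3 - 6t^2 + 4t + 3.
Check: f(4) = 243. ✓

f(t) = 5t^3 - 6t^2 + 4t + 3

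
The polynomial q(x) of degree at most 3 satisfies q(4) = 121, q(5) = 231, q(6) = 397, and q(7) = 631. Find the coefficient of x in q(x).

Write q(x) = ax^3 + bx^2 + cx + d. Substituting each data point gives a linear system:
  64a + 16b + 4c + d = 121
  125a + 25b + 5c + d = 231
  216a + 36b + 6c + d = 397
  343a + 49b + 7c + d = 631
Solving the system yields a = 2, b = -2, c = 6, d = 1.
So q(x) = 2x^3 - 2x^2 + 6x + 1.
The coefficient of x is 6.

6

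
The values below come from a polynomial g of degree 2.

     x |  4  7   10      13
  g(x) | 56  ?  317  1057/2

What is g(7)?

The 3 known points determine the degree-2 polynomial uniquely.
Write g(x) = ax^2 + bx + c. Substituting each data point gives a linear system:
  16a + 4b + c = 56
  100a + 10b + c = 317
  169a + 13b + c = 1057/2
Solving the system yields a = 3, b = 3/2, c = 2.
So g(x) = 3x² + (3/2)x + 2.
Then g(7) = 319/2.

319/2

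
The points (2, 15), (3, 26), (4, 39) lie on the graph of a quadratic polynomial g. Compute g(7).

90

Using the Lagrange interpolation formula with nodes 2, 3, 4:
  L_0(u) = (u - 3)(u - 4) / 2
  L_1(u) = (u - 2)(u - 4) / -1
  L_2(u) = (u - 2)(u - 3) / 2
Then g(u) = 15·L_0(u) + 26·L_1(u) + 39·L_2(u).
Expanding and collecting terms gives g(u) = u^2 + 6u - 1.
Evaluating at u = 7: g(7) = 90.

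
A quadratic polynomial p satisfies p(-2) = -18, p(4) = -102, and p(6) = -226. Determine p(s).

Write p(s) = as^2 + bs + c. Substituting each data point gives a linear system:
  4a - 2b + c = -18
  16a + 4b + c = -102
  36a + 6b + c = -226
Solving the system yields a = -6, b = -2, c = 2.
So p(s) = -6s^2 - 2s + 2.
Check: p(6) = -226. ✓

p(s) = -6s^2 - 2s + 2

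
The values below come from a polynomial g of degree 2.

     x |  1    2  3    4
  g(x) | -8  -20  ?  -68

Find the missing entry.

On equispaced nodes a degree-2 polynomial has vanishing third forward difference, so
  - g(1) + 3·g(2) - 3·g(3) + g(4) = 0.
Substituting the known values and solving for g(3):
  -3·g(3) = 120
  g(3) = -40.

-40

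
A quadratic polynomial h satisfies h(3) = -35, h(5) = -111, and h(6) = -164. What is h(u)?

h(u) = -5u^2 + 2u + 4

Write h(u) = au^2 + bu + c. Substituting each data point gives a linear system:
  9a + 3b + c = -35
  25a + 5b + c = -111
  36a + 6b + c = -164
Solving the system yields a = -5, b = 2, c = 4.
So h(u) = -5u^2 + 2u + 4.
Check: h(3) = -35. ✓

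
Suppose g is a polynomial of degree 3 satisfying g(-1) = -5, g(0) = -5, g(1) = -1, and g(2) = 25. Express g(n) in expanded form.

Using the Lagrange interpolation formula with nodes -1, 0, 1, 2:
  L_0(n) = n(n - 1)(n - 2) / -6
  L_1(n) = (n + 1)(n - 1)(n - 2) / 2
  L_2(n) = (n + 1)n(n - 2) / -2
  L_3(n) = (n + 1)n(n - 1) / 6
Then g(n) = -5·L_0(n) - 5·L_1(n) - 1·L_2(n) + 25·L_3(n).
Expanding and collecting terms gives g(n) = 3n^3 + 2n^2 - n - 5.
Check: g(0) = -5. ✓

g(n) = 3n^3 + 2n^2 - n - 5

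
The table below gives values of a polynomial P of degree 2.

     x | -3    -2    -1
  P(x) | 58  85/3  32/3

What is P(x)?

Write P(x) = ax^2 + bx + c. Substituting each data point gives a linear system:
  9a - 3b + c = 58
  4a - 2b + c = 85/3
  a - b + c = 32/3
Solving the system yields a = 6, b = 1/3, c = 5.
So P(x) = 6x^2 + (1/3)x + 5.
Check: P(-2) = 85/3. ✓

P(x) = 6x^2 + (1/3)x + 5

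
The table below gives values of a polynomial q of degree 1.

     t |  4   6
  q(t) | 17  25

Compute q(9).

37

Write q(t) = at + b. Substituting each data point gives a linear system:
  4a + b = 17
  6a + b = 25
Solving the system yields a = 4, b = 1.
So q(t) = 4t + 1.
Then q(9) = 37.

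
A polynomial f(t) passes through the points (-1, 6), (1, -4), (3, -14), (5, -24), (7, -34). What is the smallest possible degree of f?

1

Forward differences of the values at t = -1, 1, 3, 5, 7:
  f  : 6  -4  -14  -24  -34
  Δ  : -10  -10  -10  -10
  Δ^2: 0  0  0
  Δ^3: 0  0
  Δ^4: 0
The first differences are constant (-10) and nonzero, while all higher differences vanish, so the minimal degree is 1.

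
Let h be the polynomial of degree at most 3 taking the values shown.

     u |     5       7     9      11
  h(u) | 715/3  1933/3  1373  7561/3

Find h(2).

73/3

Write h(u) = au^3 + bu^2 + cu + d. Substituting each data point gives a linear system:
  125a + 25b + 5c + d = 715/3
  343a + 49b + 7c + d = 1933/3
  729a + 81b + 9c + d = 1373
  1331a + 121b + 11c + d = 7561/3
Solving the system yields a = 2, b = -5/3, c = 5, d = 5.
So h(u) = 2u^3 - (5/3)u^2 + 5u + 5.
Then h(2) = 73/3.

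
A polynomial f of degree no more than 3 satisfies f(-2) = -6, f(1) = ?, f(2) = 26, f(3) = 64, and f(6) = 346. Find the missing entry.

The 4 known points determine the degree-3 polynomial uniquely.
Write f(u) = au^3 + bu^2 + cu + d. Substituting each data point gives a linear system:
  -8a + 4b - 2c + d = -6
  8a + 4b + 2c + d = 26
  27a + 9b + 3c + d = 64
  216a + 36b + 6c + d = 346
Solving the system yields a = 1, b = 3, c = 4, d = -2.
So f(u) = u³ + 3u² + 4u - 2.
Then f(1) = 6.

6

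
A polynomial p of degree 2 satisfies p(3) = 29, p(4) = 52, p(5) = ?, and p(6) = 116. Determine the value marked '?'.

On equispaced nodes a degree-2 polynomial has vanishing third forward difference, so
  - p(3) + 3·p(4) - 3·p(5) + p(6) = 0.
Substituting the known values and solving for p(5):
  -3·p(5) = -243
  p(5) = 81.

81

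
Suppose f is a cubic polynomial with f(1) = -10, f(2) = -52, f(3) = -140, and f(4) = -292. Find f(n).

Using the Lagrange interpolation formula with nodes 1, 2, 3, 4:
  L_0(n) = (n - 2)(n - 3)(n - 4) / -6
  L_1(n) = (n - 1)(n - 3)(n - 4) / 2
  L_2(n) = (n - 1)(n - 2)(n - 4) / -2
  L_3(n) = (n - 1)(n - 2)(n - 3) / 6
Then f(n) = -10·L_0(n) - 52·L_1(n) - 140·L_2(n) - 292·L_3(n).
Expanding and collecting terms gives f(n) = -3n^3 - 5n^2 - 6n + 4.
Check: f(4) = -292. ✓

f(n) = -3n^3 - 5n^2 - 6n + 4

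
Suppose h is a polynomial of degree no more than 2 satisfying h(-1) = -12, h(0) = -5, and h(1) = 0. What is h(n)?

h(n) = -n^2 + 6n - 5

Using the Lagrange interpolation formula with nodes -1, 0, 1:
  L_0(n) = n(n - 1) / 2
  L_1(n) = (n + 1)(n - 1) / -1
  L_2(n) = (n + 1)n / 2
Then h(n) = -12·L_0(n) - 5·L_1(n) + 0·L_2(n).
Expanding and collecting terms gives h(n) = -n² + 6n - 5.
Check: h(1) = 0. ✓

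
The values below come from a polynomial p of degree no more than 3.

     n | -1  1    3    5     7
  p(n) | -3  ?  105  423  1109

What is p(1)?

On equispaced nodes a degree-3 polynomial has vanishing fourth forward difference, so
  p(-1) - 4·p(1) + 6·p(3) - 4·p(5) + p(7) = 0.
Substituting the known values and solving for p(1):
  -4·p(1) = -44
  p(1) = 11.

11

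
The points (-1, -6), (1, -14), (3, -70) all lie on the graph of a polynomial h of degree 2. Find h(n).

Write h(n) = an^2 + bn + c. Substituting each data point gives a linear system:
  a - b + c = -6
  a + b + c = -14
  9a + 3b + c = -70
Solving the system yields a = -6, b = -4, c = -4.
So h(n) = -6n^2 - 4n - 4.
Check: h(-1) = -6. ✓

h(n) = -6n^2 - 4n - 4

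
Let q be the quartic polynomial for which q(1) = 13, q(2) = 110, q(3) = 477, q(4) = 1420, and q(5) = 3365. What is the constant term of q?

0

Write q(n) = an^4 + bn^3 + cn^2 + dn + e. Substituting each data point gives a linear system:
  a + b + c + d + e = 13
  16a + 8b + 4c + 2d + e = 110
  81a + 27b + 9c + 3d + e = 477
  256a + 64b + 16c + 4d + e = 1420
  625a + 125b + 25c + 5d + e = 3365
Solving the system yields a = 5, b = 1, c = 4, d = 3, e = 0.
So q(n) = 5n^4 + n^3 + 4n^2 + 3n.
The constant term is 0.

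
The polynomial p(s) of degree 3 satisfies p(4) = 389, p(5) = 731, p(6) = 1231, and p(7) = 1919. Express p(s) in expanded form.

p(s) = 5s^3 + 4s^2 + s + 1

Write p(s) = as^3 + bs^2 + cs + d. Substituting each data point gives a linear system:
  64a + 16b + 4c + d = 389
  125a + 25b + 5c + d = 731
  216a + 36b + 6c + d = 1231
  343a + 49b + 7c + d = 1919
Solving the system yields a = 5, b = 4, c = 1, d = 1.
So p(s) = 5s³ + 4s² + s + 1.
Check: p(5) = 731. ✓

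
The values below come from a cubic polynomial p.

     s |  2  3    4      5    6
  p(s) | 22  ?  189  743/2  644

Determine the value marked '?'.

157/2

On equispaced nodes a degree-3 polynomial has vanishing fourth forward difference, so
  p(2) - 4·p(3) + 6·p(4) - 4·p(5) + p(6) = 0.
Substituting the known values and solving for p(3):
  -4·p(3) = -314
  p(3) = 157/2.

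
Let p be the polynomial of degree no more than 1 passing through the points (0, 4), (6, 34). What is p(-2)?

-6

Write p(t) = at + b. Substituting each data point gives a linear system:
  b = 4
  6a + b = 34
Solving the system yields a = 5, b = 4.
So p(t) = 5t + 4.
Then p(-2) = -6.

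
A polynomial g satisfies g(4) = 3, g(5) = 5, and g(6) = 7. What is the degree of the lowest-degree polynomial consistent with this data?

Forward differences of the values at t = 4, 5, 6:
  g  : 3  5  7
  Δ  : 2  2
  Δ^2: 0
The first differences are constant (2) and nonzero, while all higher differences vanish, so the minimal degree is 1.

1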